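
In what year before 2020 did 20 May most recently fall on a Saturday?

From one year to the next, a fixed date's weekday advances by 1, or by 2 when a Feb 29 lies between the two dates.
2020: May 20 is Wednesday.
2019: Monday (−2)
2018: Sunday (−1)
2017: Saturday (−1)
20 May falls on a Saturday in 2017.

2017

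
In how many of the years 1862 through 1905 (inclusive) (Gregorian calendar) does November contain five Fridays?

12

November has 30 days; it has five Fridays when Friday falls among the first (month-length − 28) days — i.e. when November 1 is one of Friday/Thursday.
November 1 by year: 1862:Sat 1863:Sun 1864:Tue 1865:Wed 1866:Thu✓ 1867:Fri✓ 1868:Sun 1869:Mon 1870:Tue 1871:Wed 1872:Fri✓ 1873:Sat 1874:Sun 1875:Mon 1876:Wed …(14 more)… 1891:Sun 1892:Tue 1893:Wed 1894:Thu✓ 1895:Fri✓ 1896:Sun 1897:Mon 1898:Tue 1899:Wed 1900:Thu✓ 1901:Fri✓ 1902:Sat 1903:Sun 1904:Tue 1905:Wed
Years with five Fridays: 1866, 1867, 1872, 1877, 1878, 1883, 1888, 1889, 1894, 1895, 1900, 1901 → 12.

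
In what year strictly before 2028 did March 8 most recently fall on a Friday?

2024

From one year to the next, a fixed date's weekday advances by 1, or by 2 when a Feb 29 lies between the two dates.
2028: March 8 is Wednesday.
2027: Monday (−2)
2026: Sunday (−1)
2025: Saturday (−1)
2024: Friday (−1)
March 8 falls on a Friday in 2024.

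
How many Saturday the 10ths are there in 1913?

1

Check the 10th of each month of 1913: Jan 10: Fri, Feb 10: Mon, Mar 10: Mon, Apr 10: Thu, May 10: Sat, Jun 10: Tue, Jul 10: Thu, Aug 10: Sun, Sep 10: Wed, Oct 10: Fri, Nov 10: Mon, Dec 10: Wed.
Saturday occurs in May — 1 month.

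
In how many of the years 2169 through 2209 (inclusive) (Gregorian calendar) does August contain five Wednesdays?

18

August has 31 days; it has five Wednesdays when Wednesday falls among the first (month-length − 28) days — i.e. when August 1 is one of Wednesday/Tuesday/Monday.
August 1 by year: 2169:Tue✓ 2170:Wed✓ 2171:Thu 2172:Sat 2173:Sun 2174:Mon✓ 2175:Tue✓ 2176:Thu 2177:Fri 2178:Sat 2179:Sun 2180:Tue✓ 2181:Wed✓ 2182:Thu 2183:Fri …(11 more)… 2195:Sat 2196:Mon✓ 2197:Tue✓ 2198:Wed✓ 2199:Thu 2200:Fri 2201:Sat 2202:Sun 2203:Mon✓ 2204:Wed✓ 2205:Thu 2206:Fri 2207:Sat 2208:Mon✓ 2209:Tue✓
Years with five Wednesdays: 2169, 2170, 2174, 2175, 2180, 2181, 2185, 2186, 2187, 2191, 2192, 2196, 2197, 2198, 2203, 2204, 2208, 2209 → 18.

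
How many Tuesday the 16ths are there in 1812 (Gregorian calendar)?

Check the 16th of each month of 1812: Jan 16: Thu, Feb 16: Sun, Mar 16: Mon, Apr 16: Thu, May 16: Sat, Jun 16: Tue, Jul 16: Thu, Aug 16: Sun, Sep 16: Wed, Oct 16: Fri, Nov 16: Mon, Dec 16: Wed.
Tuesday occurs in June — 1 month.

1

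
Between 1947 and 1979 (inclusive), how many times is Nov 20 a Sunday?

Track Nov 20's weekday year by year (advancing +1, or +2 across a Feb 29):
  1947: Thu  1948: Sat (+2)  1949: Sun (+1) ✓  1950: Mon (+1)  1951: Tue (+1)
  1952: Thu (+2)  1953: Fri (+1)  1954: Sat (+1)  1955: Sun (+1) ✓  1956: Tue (+2)
  1957: Wed (+1)  1958: Thu (+1)  1959: Fri (+1)  1960: Sun (+2) ✓  … (5 more years) …
  1966: Sun (+1) ✓  1967: Mon (+1)  1968: Wed (+2)  1969: Thu (+1)  1970: Fri (+1)
  1971: Sat (+1)  1972: Mon (+2)  1973: Tue (+1)  1974: Wed (+1)  1975: Thu (+1)
  1976: Sat (+2)  1977: Sun (+1) ✓  1978: Mon (+1)  1979: Tue (+1)
Sunday years: 1949, 1955, 1960, 1966, 1977 — 5 in total.

5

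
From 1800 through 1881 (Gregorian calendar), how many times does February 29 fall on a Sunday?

3

Leap years in 1800–1881: 20 of them.
Feb 29 weekday advances by 5 (mod 7) from one leap year to the next four years later (or differs when a century non-leap intervenes).
Leap-day weekdays: 1804:Wed 1808:Mon 1812:Sat 1816:Thu 1820:Tue 1824:Sun✓ 1828:Fri 1832:Wed 1836:Mon 1840:Sat 1844:Thu 1848:Tue 1852:Sun✓ 1856:Fri 1860:Wed 1864:Mon 1868:Sat 1872:Thu 1876:Tue 1880:Sun✓
Sunday: 1824, 1852, 1880 → 3.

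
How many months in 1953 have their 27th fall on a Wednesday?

Check the 27th of each month of 1953: Jan 27: Tue, Feb 27: Fri, Mar 27: Fri, Apr 27: Mon, May 27: Wed, Jun 27: Sat, Jul 27: Mon, Aug 27: Thu, Sep 27: Sun, Oct 27: Tue, Nov 27: Fri, Dec 27: Sun.
Wednesday occurs in May — 1 month.

1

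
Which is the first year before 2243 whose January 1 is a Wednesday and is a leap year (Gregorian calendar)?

2240

Jan 1 advances by 2 weekdays after a leap year and by 1 after a common year.
2243: Jan 1 is Sunday.
2242: Saturday
2241: Friday
2240: Wednesday (leap)
2240 begins on a Wednesday and is a leap year.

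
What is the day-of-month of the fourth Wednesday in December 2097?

December 1, 2097 is a Sunday, so the first Wednesday is the 4th.
The fourth Wednesday is 4 + 21 = 25.

25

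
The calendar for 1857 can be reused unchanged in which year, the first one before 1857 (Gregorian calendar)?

Two years share a calendar iff Jan 1 falls on the same weekday and both are leap or both are common. 1857: Jan 1 is Thursday, common year.
1856: Jan 1 Tuesday, leap
1855: Jan 1 Monday, common
1854: Jan 1 Sunday, common
1853: Jan 1 Saturday, common
1852: Jan 1 Thursday, leap
1851: Jan 1 Wednesday, common
1850: Jan 1 Tuesday, common
1849: Jan 1 Monday, common
1848: Jan 1 Saturday, leap
1847: Jan 1 Friday, common
1846: Jan 1 Thursday, common
1846 matches on both conditions.

1846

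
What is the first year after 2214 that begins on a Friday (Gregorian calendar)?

Jan 1 advances by 2 weekdays after a leap year and by 1 after a common year.
2214: Jan 1 is Saturday.
2215: Sunday
2216: Monday (leap)
2217: Wednesday
2218: Thursday
2219: Friday
2219 begins on a Friday

2219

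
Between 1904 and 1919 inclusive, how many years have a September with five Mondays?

5

September has 30 days; it has five Mondays when Monday falls among the first (month-length − 28) days — i.e. when September 1 is one of Monday/Sunday.
September 1 by year: 1904:Thu 1905:Fri 1906:Sat 1907:Sun✓ 1908:Tue 1909:Wed 1910:Thu 1911:Fri 1912:Sun✓ 1913:Mon✓ 1914:Tue 1915:Wed 1916:Fri 1917:Sat 1918:Sun✓ 1919:Mon✓
Years with five Mondays: 1907, 1912, 1913, 1918, 1919 → 5.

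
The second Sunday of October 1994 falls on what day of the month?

October 1, 1994 is a Saturday, so the first Sunday is the 2nd.
The second Sunday is 2 + 7 = 9.

9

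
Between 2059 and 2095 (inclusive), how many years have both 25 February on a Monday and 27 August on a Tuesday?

Check each year's weekday for 25 February and 27 August:
  2059: Tue/Wed  2060: Wed/Fri  2061: Fri/Sat  2062: Sat/Sun  2063: Sun/Mon  2064: Mon/Wed  2065: Wed/Thu  2066: Thu/Fri  2067: Fri/Sat  2068: Sat/Mon  2069: Mon/Tue ✓  2070: Tue/Wed  2071: Wed/Thu  2072: Thu/Sat  …(9 more)…  2082: Wed/Thu  2083: Thu/Fri  2084: Fri/Sun  2085: Sun/Mon  2086: Mon/Tue ✓  2087: Tue/Wed  2088: Wed/Fri  2089: Fri/Sat  2090: Sat/Sun  2091: Sun/Mon  2092: Mon/Wed  2093: Wed/Thu  2094: Thu/Fri  2095: Fri/Sat
Both conditions hold in: 2069, 2075, 2086 — 3.

3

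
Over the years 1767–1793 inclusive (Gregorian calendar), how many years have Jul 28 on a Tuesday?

Track Jul 28's weekday year by year (advancing +1, or +2 across a Feb 29):
  1767: Tue ✓  1768: Thu (+2)  1769: Fri (+1)  1770: Sat (+1)  1771: Sun (+1)
  1772: Tue (+2) ✓  1773: Wed (+1)  1774: Thu (+1)  1775: Fri (+1)  1776: Sun (+2)
  1777: Mon (+1)  1778: Tue (+1) ✓  1779: Wed (+1)  1780: Fri (+2)  1781: Sat (+1)
  1782: Sun (+1)  1783: Mon (+1)  1784: Wed (+2)  1785: Thu (+1)  1786: Fri (+1)
  1787: Sat (+1)  1788: Mon (+2)  1789: Tue (+1) ✓  1790: Wed (+1)  1791: Thu (+1)
  1792: Sat (+2)  1793: Sun (+1)
Tuesday years: 1767, 1772, 1778, 1789 — 4 in total.

4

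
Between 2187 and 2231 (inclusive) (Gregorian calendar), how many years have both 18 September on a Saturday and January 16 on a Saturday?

5

Check each year's weekday for 18 September and January 16:
  2187: Tue/Tue  2188: Thu/Wed  2189: Fri/Fri  2190: Sat/Sat ✓  2191: Sun/Sun  2192: Tue/Mon  2193: Wed/Wed  2194: Thu/Thu  2195: Fri/Fri  2196: Sun/Sat  2197: Mon/Mon  2198: Tue/Tue  2199: Wed/Wed  2200: Thu/Thu  …(17 more)…  2218: Fri/Fri  2219: Sat/Sat ✓  2220: Mon/Sun  2221: Tue/Tue  2222: Wed/Wed  2223: Thu/Thu  2224: Sat/Fri  2225: Sun/Sun  2226: Mon/Mon  2227: Tue/Tue  2228: Thu/Wed  2229: Fri/Fri  2230: Sat/Sat ✓  2231: Sun/Sun
Both conditions hold in: 2190, 2202, 2213, 2219, 2230 — 5.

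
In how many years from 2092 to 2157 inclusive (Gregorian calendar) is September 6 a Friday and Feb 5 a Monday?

Check each year's weekday for September 6 and Feb 5:
  2092: Sat/Tue  2093: Sun/Thu  2094: Mon/Fri  2095: Tue/Sat  2096: Thu/Sun  2097: Fri/Tue  2098: Sat/Wed  2099: Sun/Thu  2100: Mon/Fri  2101: Tue/Sat  2102: Wed/Sun  2103: Thu/Mon  2104: Sat/Tue  2105: Sun/Thu  …(38 more)…  2144: Sun/Wed  2145: Mon/Fri  2146: Tue/Sat  2147: Wed/Sun  2148: Fri/Mon ✓  2149: Sat/Wed  2150: Sun/Thu  2151: Mon/Fri  2152: Wed/Sat  2153: Thu/Mon  2154: Fri/Tue  2155: Sat/Wed  2156: Mon/Thu  2157: Tue/Sat
Both conditions hold in: 2120, 2148 — 2.

2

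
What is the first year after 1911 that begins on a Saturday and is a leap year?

1916

Jan 1 advances by 2 weekdays after a leap year and by 1 after a common year.
1911: Jan 1 is Sunday.
1912: Monday (leap)
1913: Wednesday
1914: Thursday
1915: Friday
1916: Saturday (leap)
1916 begins on a Saturday and is a leap year.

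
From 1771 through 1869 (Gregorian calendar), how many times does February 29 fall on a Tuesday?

Leap years in 1771–1869: 24 of them.
Feb 29 weekday advances by 5 (mod 7) from one leap year to the next four years later (or differs when a century non-leap intervenes).
Leap-day weekdays: 1772:Sat 1776:Thu 1780:Tue✓ 1784:Sun 1788:Fri 1792:Wed 1796:Mon 1804:Wed 1808:Mon 1812:Sat 1816:Thu 1820:Tue✓ 1824:Sun 1828:Fri 1832:Wed 1836:Mon 1840:Sat 1844:Thu 1848:Tue✓ 1852:Sun 1856:Fri 1860:Wed 1864:Mon 1868:Sat
Tuesday: 1780, 1820, 1848 → 3.

3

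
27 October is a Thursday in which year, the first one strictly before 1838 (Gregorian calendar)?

From one year to the next, a fixed date's weekday advances by 1, or by 2 when a Feb 29 lies between the two dates.
1838: October 27 is Saturday.
1837: Friday (−1)
1836: Thursday (−1)
27 October falls on a Thursday in 1836.

1836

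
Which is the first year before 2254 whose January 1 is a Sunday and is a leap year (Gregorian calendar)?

Jan 1 advances by 2 weekdays after a leap year and by 1 after a common year.
2254: Jan 1 is Sunday.
2253: Saturday
2252: Thursday (leap)
2251: Wednesday
2250: Tuesday
2249: Monday
2248: Saturday (leap)
2247: Friday
2246: Thursday
2245: Wednesday
2244: Monday (leap)
2243: Sunday
2242: Saturday
2241: Friday
2240: Wednesday (leap)
2239: Tuesday
2238: Monday
2237: Sunday
2236: Friday (leap)
2235: Thursday
2234: Wednesday
2233: Tuesday
2232: Sunday (leap)
2232 begins on a Sunday and is a leap year.

2232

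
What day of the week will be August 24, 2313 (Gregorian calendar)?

January 1, 2313 is a Wednesday.
August 24 is day 236 of the year, i.e. 235 days after Jan 1.
235 mod 7 = 4, so advance 4 weekdays from Wednesday: Sunday.

Sunday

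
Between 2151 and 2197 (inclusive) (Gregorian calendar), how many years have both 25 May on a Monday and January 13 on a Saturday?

0

Check each year's weekday for 25 May and January 13:
  2151: Tue/Wed  2152: Thu/Thu  2153: Fri/Sat  2154: Sat/Sun  2155: Sun/Mon  2156: Tue/Tue  2157: Wed/Thu  2158: Thu/Fri  2159: Fri/Sat  2160: Sun/Sun  2161: Mon/Tue  2162: Tue/Wed  2163: Wed/Thu  2164: Fri/Fri  …(19 more)…  2184: Tue/Tue  2185: Wed/Thu  2186: Thu/Fri  2187: Fri/Sat  2188: Sun/Sun  2189: Mon/Tue  2190: Tue/Wed  2191: Wed/Thu  2192: Fri/Fri  2193: Sat/Sun  2194: Sun/Mon  2195: Mon/Tue  2196: Wed/Wed  2197: Thu/Fri
Both conditions hold in: no year — 0.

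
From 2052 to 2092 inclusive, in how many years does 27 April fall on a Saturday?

6

Track 27 April's weekday year by year (advancing +1, or +2 across a Feb 29):
  2052: Sat ✓  2053: Sun (+1)  2054: Mon (+1)  2055: Tue (+1)  2056: Thu (+2)
  2057: Fri (+1)  2058: Sat (+1) ✓  2059: Sun (+1)  2060: Tue (+2)  2061: Wed (+1)
  2062: Thu (+1)  2063: Fri (+1)  2064: Sun (+2)  2065: Mon (+1)  … (13 more years) …
  2079: Thu (+1)  2080: Sat (+2) ✓  2081: Sun (+1)  2082: Mon (+1)  2083: Tue (+1)
  2084: Thu (+2)  2085: Fri (+1)  2086: Sat (+1) ✓  2087: Sun (+1)  2088: Tue (+2)
  2089: Wed (+1)  2090: Thu (+1)  2091: Fri (+1)  2092: Sun (+2)
Saturday years: 2052, 2058, 2069, 2075, 2080, 2086 — 6 in total.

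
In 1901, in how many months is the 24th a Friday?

Check the 24th of each month of 1901: Jan 24: Thu, Feb 24: Sun, Mar 24: Sun, Apr 24: Wed, May 24: Fri, Jun 24: Mon, Jul 24: Wed, Aug 24: Sat, Sep 24: Tue, Oct 24: Thu, Nov 24: Sun, Dec 24: Tue.
Friday occurs in May — 1 month.

1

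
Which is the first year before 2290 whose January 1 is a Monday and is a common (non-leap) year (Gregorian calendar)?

Jan 1 advances by 2 weekdays after a leap year and by 1 after a common year.
2290: Jan 1 is Wednesday.
2289: Tuesday
2288: Sunday (leap)
2287: Saturday
2286: Friday
2285: Thursday
2284: Tuesday (leap)
2283: Monday
2283 begins on a Monday and is a common year.

2283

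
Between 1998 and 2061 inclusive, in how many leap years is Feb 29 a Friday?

Leap years in 1998–2061: 16 of them.
Feb 29 weekday advances by 5 (mod 7) from one leap year to the next four years later (or differs when a century non-leap intervenes).
Leap-day weekdays: 2000:Tue 2004:Sun 2008:Fri✓ 2012:Wed 2016:Mon 2020:Sat 2024:Thu 2028:Tue 2032:Sun 2036:Fri✓ 2040:Wed 2044:Mon 2048:Sat 2052:Thu 2056:Tue 2060:Sun
Friday: 2008, 2036 → 2.

2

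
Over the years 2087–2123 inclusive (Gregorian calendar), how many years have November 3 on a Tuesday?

6

Track November 3's weekday year by year (advancing +1, or +2 across a Feb 29):
  2087: Mon  2088: Wed (+2)  2089: Thu (+1)  2090: Fri (+1)  2091: Sat (+1)
  2092: Mon (+2)  2093: Tue (+1) ✓  2094: Wed (+1)  2095: Thu (+1)  2096: Sat (+2)
  2097: Sun (+1)  2098: Mon (+1)  2099: Tue (+1) ✓  2100: Wed (+1)  … (9 more years) …
  2110: Mon (+1)  2111: Tue (+1) ✓  2112: Thu (+2)  2113: Fri (+1)  2114: Sat (+1)
  2115: Sun (+1)  2116: Tue (+2) ✓  2117: Wed (+1)  2118: Thu (+1)  2119: Fri (+1)
  2120: Sun (+2)  2121: Mon (+1)  2122: Tue (+1) ✓  2123: Wed (+1)
Tuesday years: 2093, 2099, 2105, 2111, 2116, 2122 — 6 in total.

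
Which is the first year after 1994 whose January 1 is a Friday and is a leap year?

2016

Jan 1 advances by 2 weekdays after a leap year and by 1 after a common year.
1994: Jan 1 is Saturday.
1995: Sunday
1996: Monday (leap)
1997: Wednesday
1998: Thursday
1999: Friday
2000: Saturday (leap)
2001: Monday
2002: Tuesday
2003: Wednesday
2004: Thursday (leap)
2005: Saturday
2006: Sunday
2007: Monday
2008: Tuesday (leap)
2009: Thursday
2010: Friday
2011: Saturday
2012: Sunday (leap)
2013: Tuesday
2014: Wednesday
2015: Thursday
2016: Friday (leap)
2016 begins on a Friday and is a leap year.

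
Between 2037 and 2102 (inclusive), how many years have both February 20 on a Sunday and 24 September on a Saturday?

Check each year's weekday for February 20 and 24 September:
  2037: Fri/Thu  2038: Sat/Fri  2039: Sun/Sat ✓  2040: Mon/Mon  2041: Wed/Tue  2042: Thu/Wed  2043: Fri/Thu  2044: Sat/Sat  2045: Mon/Sun  2046: Tue/Mon  2047: Wed/Tue  2048: Thu/Thu  2049: Sat/Fri  2050: Sun/Sat ✓  …(38 more)…  2089: Sun/Sat ✓  2090: Mon/Sun  2091: Tue/Mon  2092: Wed/Wed  2093: Fri/Thu  2094: Sat/Fri  2095: Sun/Sat ✓  2096: Mon/Mon  2097: Wed/Tue  2098: Thu/Wed  2099: Fri/Thu  2100: Sat/Fri  2101: Sun/Sat ✓  2102: Mon/Sun
Both conditions hold in: 2039, 2050, 2061, 2067, 2078, 2089, 2095, 2101 — 8.

8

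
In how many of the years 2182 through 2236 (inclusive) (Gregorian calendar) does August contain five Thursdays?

22

August has 31 days; it has five Thursdays when Thursday falls among the first (month-length − 28) days — i.e. when August 1 is one of Thursday/Wednesday/Tuesday.
August 1 by year: 2182:Thu✓ 2183:Fri 2184:Sun 2185:Mon 2186:Tue✓ 2187:Wed✓ 2188:Fri 2189:Sat 2190:Sun 2191:Mon 2192:Wed✓ 2193:Thu✓ 2194:Fri 2195:Sat 2196:Mon …(25 more)… 2222:Thu✓ 2223:Fri 2224:Sun 2225:Mon 2226:Tue✓ 2227:Wed✓ 2228:Fri 2229:Sat 2230:Sun 2231:Mon 2232:Wed✓ 2233:Thu✓ 2234:Fri 2235:Sat 2236:Mon
Years with five Thursdays: 2182, 2186, 2187, 2192, 2193, 2197, 2198, 2199, 2204, 2205, 2209, 2210, 2211, 2215, 2216, 2220, 2221, 2222, 2226, 2227, 2232, 2233 → 22.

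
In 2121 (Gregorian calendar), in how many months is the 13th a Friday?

1

Check the 13th of each month of 2121: Jan 13: Mon, Feb 13: Thu, Mar 13: Thu, Apr 13: Sun, May 13: Tue, Jun 13: Fri, Jul 13: Sun, Aug 13: Wed, Sep 13: Sat, Oct 13: Mon, Nov 13: Thu, Dec 13: Sat.
Friday occurs in June — 1 month.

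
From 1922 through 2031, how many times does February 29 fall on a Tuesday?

4

Leap years in 1922–2031: 27 of them.
Feb 29 weekday advances by 5 (mod 7) from one leap year to the next four years later (or differs when a century non-leap intervenes).
Leap-day weekdays: 1924:Fri 1928:Wed 1932:Mon 1936:Sat 1940:Thu 1944:Tue✓ 1948:Sun 1952:Fri 1956:Wed 1960:Mon 1964:Sat 1968:Thu 1972:Tue✓ 1976:Sun 1980:Fri 1984:Wed 1988:Mon 1992:Sat 1996:Thu 2000:Tue✓ 2004:Sun 2008:Fri 2012:Wed 2016:Mon 2020:Sat 2024:Thu 2028:Tue✓
Tuesday: 1944, 1972, 2000, 2028 → 4.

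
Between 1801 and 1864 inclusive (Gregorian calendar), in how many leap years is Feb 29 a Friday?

2

Leap years in 1801–1864: 16 of them.
Feb 29 weekday advances by 5 (mod 7) from one leap year to the next four years later (or differs when a century non-leap intervenes).
Leap-day weekdays: 1804:Wed 1808:Mon 1812:Sat 1816:Thu 1820:Tue 1824:Sun 1828:Fri✓ 1832:Wed 1836:Mon 1840:Sat 1844:Thu 1848:Tue 1852:Sun 1856:Fri✓ 1860:Wed 1864:Mon
Friday: 1828, 1856 → 2.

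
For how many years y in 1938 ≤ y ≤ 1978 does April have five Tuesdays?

April has 30 days; it has five Tuesdays when Tuesday falls among the first (month-length − 28) days — i.e. when April 1 is one of Tuesday/Monday.
April 1 by year: 1938:Fri 1939:Sat 1940:Mon✓ 1941:Tue✓ 1942:Wed 1943:Thu 1944:Sat 1945:Sun 1946:Mon✓ 1947:Tue✓ 1948:Thu 1949:Fri 1950:Sat 1951:Sun 1952:Tue✓ …(11 more)… 1964:Wed 1965:Thu 1966:Fri 1967:Sat 1968:Mon✓ 1969:Tue✓ 1970:Wed 1971:Thu 1972:Sat 1973:Sun 1974:Mon✓ 1975:Tue✓ 1976:Thu 1977:Fri 1978:Sat
Years with five Tuesdays: 1940, 1941, 1946, 1947, 1952, 1957, 1958, 1963, 1968, 1969, 1974, 1975 → 12.

12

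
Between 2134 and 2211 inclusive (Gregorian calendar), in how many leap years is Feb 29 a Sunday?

Leap years in 2134–2211: 18 of them.
Feb 29 weekday advances by 5 (mod 7) from one leap year to the next four years later (or differs when a century non-leap intervenes).
Leap-day weekdays: 2136:Wed 2140:Mon 2144:Sat 2148:Thu 2152:Tue 2156:Sun✓ 2160:Fri 2164:Wed 2168:Mon 2172:Sat 2176:Thu 2180:Tue 2184:Sun✓ 2188:Fri 2192:Wed 2196:Mon 2204:Wed 2208:Mon
Sunday: 2156, 2184 → 2.

2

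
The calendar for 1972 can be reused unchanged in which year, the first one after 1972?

Two years share a calendar iff Jan 1 falls on the same weekday and both are leap or both are common. 1972: Jan 1 is Saturday, leap year.
1973: Jan 1 Monday, common
1974: Jan 1 Tuesday, common
1975: Jan 1 Wednesday, common
1976: Jan 1 Thursday, leap
1977: Jan 1 Saturday, common
1978: Jan 1 Sunday, common
1979: Jan 1 Monday, common
1980: Jan 1 Tuesday, leap
1981: Jan 1 Thursday, common
1982: Jan 1 Friday, common
1983: Jan 1 Saturday, common
1984: Jan 1 Sunday, leap
1985: Jan 1 Tuesday, common
1986: Jan 1 Wednesday, common
1987: Jan 1 Thursday, common
1988: Jan 1 Friday, leap
1989: Jan 1 Sunday, common
1990: Jan 1 Monday, common
1991: Jan 1 Tuesday, common
1992: Jan 1 Wednesday, leap
1993: Jan 1 Friday, common
1994: Jan 1 Saturday, common
1995: Jan 1 Sunday, common
1996: Jan 1 Monday, leap
1997: Jan 1 Wednesday, common
1998: Jan 1 Thursday, common
1999: Jan 1 Friday, common
2000: Jan 1 Saturday, leap
2000 matches on both conditions.

2000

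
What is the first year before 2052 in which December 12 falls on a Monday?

2050

From one year to the next, a fixed date's weekday advances by 1, or by 2 when a Feb 29 lies between the two dates.
2052: December 12 is Thursday.
2051: Tuesday (−2)
2050: Monday (−1)
December 12 falls on a Monday in 2050.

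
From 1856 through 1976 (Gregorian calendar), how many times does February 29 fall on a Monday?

Leap years in 1856–1976: 30 of them.
Feb 29 weekday advances by 5 (mod 7) from one leap year to the next four years later (or differs when a century non-leap intervenes).
Leap-day weekdays: 1856:Fri 1860:Wed 1864:Mon✓ 1868:Sat 1872:Thu 1876:Tue 1880:Sun 1884:Fri 1888:Wed 1892:Mon✓ 1896:Sat 1904:Mon✓ 1908:Sat …(4 more)… 1928:Wed 1932:Mon✓ 1936:Sat 1940:Thu 1944:Tue 1948:Sun 1952:Fri 1956:Wed 1960:Mon✓ 1964:Sat 1968:Thu 1972:Tue 1976:Sun
Monday: 1864, 1892, 1904, 1932, 1960 → 5.

5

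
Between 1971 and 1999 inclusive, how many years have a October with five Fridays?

13

October has 31 days; it has five Fridays when Friday falls among the first (month-length − 28) days — i.e. when October 1 is one of Friday/Thursday/Wednesday.
October 1 by year: 1971:Fri✓ 1972:Sun 1973:Mon 1974:Tue 1975:Wed✓ 1976:Fri✓ 1977:Sat 1978:Sun 1979:Mon 1980:Wed✓ 1981:Thu✓ 1982:Fri✓ 1983:Sat 1984:Mon 1985:Tue 1986:Wed✓ 1987:Thu✓ 1988:Sat 1989:Sun 1990:Mon 1991:Tue 1992:Thu✓ 1993:Fri✓ 1994:Sat 1995:Sun 1996:Tue 1997:Wed✓ 1998:Thu✓ 1999:Fri✓
Years with five Fridays: 1971, 1975, 1976, 1980, 1981, 1982, 1986, 1987, 1992, 1993, 1997, 1998, 1999 → 13.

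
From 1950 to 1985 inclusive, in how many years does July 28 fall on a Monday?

5

Track July 28's weekday year by year (advancing +1, or +2 across a Feb 29):
  1950: Fri  1951: Sat (+1)  1952: Mon (+2) ✓  1953: Tue (+1)  1954: Wed (+1)
  1955: Thu (+1)  1956: Sat (+2)  1957: Sun (+1)  1958: Mon (+1) ✓  1959: Tue (+1)
  1960: Thu (+2)  1961: Fri (+1)  1962: Sat (+1)  1963: Sun (+1)  … (8 more years) …
  1972: Fri (+2)  1973: Sat (+1)  1974: Sun (+1)  1975: Mon (+1) ✓  1976: Wed (+2)
  1977: Thu (+1)  1978: Fri (+1)  1979: Sat (+1)  1980: Mon (+2) ✓  1981: Tue (+1)
  1982: Wed (+1)  1983: Thu (+1)  1984: Sat (+2)  1985: Sun (+1)
Monday years: 1952, 1958, 1969, 1975, 1980 — 5 in total.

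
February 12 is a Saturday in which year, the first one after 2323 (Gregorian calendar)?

2327

From one year to the next, a fixed date's weekday advances by 1, or by 2 when a Feb 29 lies between the two dates.
2323: February 12 is Monday.
2324: Tuesday (+1)
2325: Thursday (+2)
2326: Friday (+1)
2327: Saturday (+1)
February 12 falls on a Saturday in 2327.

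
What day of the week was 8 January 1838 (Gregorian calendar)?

January 1, 1838 is a Monday.
January 8 is day 8 of the year, i.e. 7 days after Jan 1.
7 mod 7 = 0, so advance 0 weekdays from Monday: Monday.

Monday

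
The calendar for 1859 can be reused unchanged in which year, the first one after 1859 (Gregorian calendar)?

Two years share a calendar iff Jan 1 falls on the same weekday and both are leap or both are common. 1859: Jan 1 is Saturday, common year.
1860: Jan 1 Sunday, leap
1861: Jan 1 Tuesday, common
1862: Jan 1 Wednesday, common
1863: Jan 1 Thursday, common
1864: Jan 1 Friday, leap
1865: Jan 1 Sunday, common
1866: Jan 1 Monday, common
1867: Jan 1 Tuesday, common
1868: Jan 1 Wednesday, leap
1869: Jan 1 Friday, common
1870: Jan 1 Saturday, common
1870 matches on both conditions.

1870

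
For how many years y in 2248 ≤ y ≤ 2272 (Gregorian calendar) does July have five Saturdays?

July has 31 days; it has five Saturdays when Saturday falls among the first (month-length − 28) days — i.e. when July 1 is one of Saturday/Friday/Thursday.
July 1 by year: 2248:Sat✓ 2249:Sun 2250:Mon 2251:Tue 2252:Thu✓ 2253:Fri✓ 2254:Sat✓ 2255:Sun 2256:Tue 2257:Wed 2258:Thu✓ 2259:Fri✓ 2260:Sun 2261:Mon 2262:Tue 2263:Wed 2264:Fri✓ 2265:Sat✓ 2266:Sun 2267:Mon 2268:Wed 2269:Thu✓ 2270:Fri✓ 2271:Sat✓ 2272:Mon
Years with five Saturdays: 2248, 2252, 2253, 2254, 2258, 2259, 2264, 2265, 2269, 2270, 2271 → 11.

11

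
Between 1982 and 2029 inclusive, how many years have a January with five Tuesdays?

January has 31 days; it has five Tuesdays when Tuesday falls among the first (month-length − 28) days — i.e. when January 1 is one of Tuesday/Monday/Sunday.
January 1 by year: 1982:Fri 1983:Sat 1984:Sun✓ 1985:Tue✓ 1986:Wed 1987:Thu 1988:Fri 1989:Sun✓ 1990:Mon✓ 1991:Tue✓ 1992:Wed 1993:Fri 1994:Sat 1995:Sun✓ 1996:Mon✓ …(18 more)… 2015:Thu 2016:Fri 2017:Sun✓ 2018:Mon✓ 2019:Tue✓ 2020:Wed 2021:Fri 2022:Sat 2023:Sun✓ 2024:Mon✓ 2025:Wed 2026:Thu 2027:Fri 2028:Sat 2029:Mon✓
Years with five Tuesdays: 1984, 1985, 1989, 1990, 1991, 1995, 1996, 2001, 2002, 2006, 2007, 2008, 2012, 2013, 2017, 2018, 2019, 2023, 2024, 2029 → 20.

20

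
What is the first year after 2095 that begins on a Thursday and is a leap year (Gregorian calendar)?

Jan 1 advances by 2 weekdays after a leap year and by 1 after a common year.
2095: Jan 1 is Saturday.
2096: Sunday (leap)
2097: Tuesday
2098: Wednesday
2099: Thursday
2100: Friday
2101: Saturday
2102: Sunday
2103: Monday
2104: Tuesday (leap)
2105: Thursday
2106: Friday
2107: Saturday
2108: Sunday (leap)
2109: Tuesday
2110: Wednesday
2111: Thursday
2112: Friday (leap)
2113: Sunday
2114: Monday
2115: Tuesday
2116: Wednesday (leap)
2117: Friday
2118: Saturday
2119: Sunday
2120: Monday (leap)
2121: Wednesday
2122: Thursday
2123: Friday
2124: Saturday (leap)
2125: Monday
2126: Tuesday
2127: Wednesday
2128: Thursday (leap)
2128 begins on a Thursday and is a leap year.

2128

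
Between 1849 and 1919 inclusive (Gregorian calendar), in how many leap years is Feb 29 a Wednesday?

Leap years in 1849–1919: 16 of them.
Feb 29 weekday advances by 5 (mod 7) from one leap year to the next four years later (or differs when a century non-leap intervenes).
Leap-day weekdays: 1852:Sun 1856:Fri 1860:Wed✓ 1864:Mon 1868:Sat 1872:Thu 1876:Tue 1880:Sun 1884:Fri 1888:Wed✓ 1892:Mon 1896:Sat 1904:Mon 1908:Sat 1912:Thu 1916:Tue
Wednesday: 1860, 1888 → 2.

2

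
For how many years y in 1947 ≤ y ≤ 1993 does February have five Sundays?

2

February has 28 days (29 in leap years); it has five Sundays when Sunday falls among the first (month-length − 28) days — i.e. when February 1 is Sunday in a leap year (never in a common year).
February 1 by year: 1947:Sat 1948:Sun✓ 1949:Tue 1950:Wed 1951:Thu 1952:Fri 1953:Sun 1954:Mon 1955:Tue 1956:Wed 1957:Fri 1958:Sat 1959:Sun 1960:Mon 1961:Wed …(17 more)… 1979:Thu 1980:Fri 1981:Sun 1982:Mon 1983:Tue 1984:Wed 1985:Fri 1986:Sat 1987:Sun 1988:Mon 1989:Wed 1990:Thu 1991:Fri 1992:Sat 1993:Mon
Years with five Sundays: 1948, 1976 → 2.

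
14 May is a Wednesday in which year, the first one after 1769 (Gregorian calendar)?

1777

From one year to the next, a fixed date's weekday advances by 1, or by 2 when a Feb 29 lies between the two dates.
1769: May 14 is Sunday.
1770: Monday (+1)
1771: Tuesday (+1)
1772: Thursday (+2)
1773: Friday (+1)
1774: Saturday (+1)
1775: Sunday (+1)
1776: Tuesday (+2)
1777: Wednesday (+1)
14 May falls on a Wednesday in 1777.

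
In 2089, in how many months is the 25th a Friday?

Check the 25th of each month of 2089: Jan 25: Tue, Feb 25: Fri, Mar 25: Fri, Apr 25: Mon, May 25: Wed, Jun 25: Sat, Jul 25: Mon, Aug 25: Thu, Sep 25: Sun, Oct 25: Tue, Nov 25: Fri, Dec 25: Sun.
Friday occurs in February, March, November — 3 months.

3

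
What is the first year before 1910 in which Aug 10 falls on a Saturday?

1907

From one year to the next, a fixed date's weekday advances by 1, or by 2 when a Feb 29 lies between the two dates.
1910: August 10 is Wednesday.
1909: Tuesday (−1)
1908: Monday (−1)
1907: Saturday (−2)
Aug 10 falls on a Saturday in 1907.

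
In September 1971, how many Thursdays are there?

5

September 1971 has 30 days and begins on Wednesday.
The first Thursday is September 2.
Thursdays fall on 2, 9, 16, 23, 30 — that's 5.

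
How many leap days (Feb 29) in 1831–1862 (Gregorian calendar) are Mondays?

Leap years in 1831–1862: 8 of them.
Feb 29 weekday advances by 5 (mod 7) from one leap year to the next four years later (or differs when a century non-leap intervenes).
Leap-day weekdays: 1832:Wed 1836:Mon✓ 1840:Sat 1844:Thu 1848:Tue 1852:Sun 1856:Fri 1860:Wed
Monday: 1836 → 1.

1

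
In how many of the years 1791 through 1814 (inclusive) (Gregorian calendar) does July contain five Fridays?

July has 31 days; it has five Fridays when Friday falls among the first (month-length − 28) days — i.e. when July 1 is one of Friday/Thursday/Wednesday.
July 1 by year: 1791:Fri✓ 1792:Sun 1793:Mon 1794:Tue 1795:Wed✓ 1796:Fri✓ 1797:Sat 1798:Sun 1799:Mon 1800:Tue 1801:Wed✓ 1802:Thu✓ 1803:Fri✓ 1804:Sun 1805:Mon 1806:Tue 1807:Wed✓ 1808:Fri✓ 1809:Sat 1810:Sun 1811:Mon 1812:Wed✓ 1813:Thu✓ 1814:Fri✓
Years with five Fridays: 1791, 1795, 1796, 1801, 1802, 1803, 1807, 1808, 1812, 1813, 1814 → 11.

11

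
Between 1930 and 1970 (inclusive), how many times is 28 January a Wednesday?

Track 28 January's weekday year by year (advancing +1, or +2 across a Feb 29):
  1930: Tue  1931: Wed (+1) ✓  1932: Thu (+1)  1933: Sat (+2)  1934: Sun (+1)
  1935: Mon (+1)  1936: Tue (+1)  1937: Thu (+2)  1938: Fri (+1)  1939: Sat (+1)
  1940: Sun (+1)  1941: Tue (+2)  1942: Wed (+1) ✓  1943: Thu (+1)  … (13 more years) …
  1957: Mon (+2)  1958: Tue (+1)  1959: Wed (+1) ✓  1960: Thu (+1)  1961: Sat (+2)
  1962: Sun (+1)  1963: Mon (+1)  1964: Tue (+1)  1965: Thu (+2)  1966: Fri (+1)
  1967: Sat (+1)  1968: Sun (+1)  1969: Tue (+2)  1970: Wed (+1) ✓
Wednesday years: 1931, 1942, 1948, 1953, 1959, 1970 — 6 in total.

6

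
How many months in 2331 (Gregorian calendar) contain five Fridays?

4

A month of length L has five Fridays iff its first Friday is on day ≤ L−28 (so day 1–3 in a 31-day month, 1–2 in a 30-day month, day 1 in a leap February).
Checking each month of 2331: Jan starts Thu (31d) ✓; Feb starts Sun (28d); Mar starts Sun (31d); Apr starts Wed (30d); May starts Fri (31d) ✓; Jun starts Mon (30d); Jul starts Wed (31d) ✓; Aug starts Sat (31d); Sep starts Tue (30d); Oct starts Thu (31d) ✓; Nov starts Sun (30d); Dec starts Tue (31d).
Five-Friday months: January, May, July, October → 4.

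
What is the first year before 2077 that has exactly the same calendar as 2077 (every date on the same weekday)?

2066

Two years share a calendar iff Jan 1 falls on the same weekday and both are leap or both are common. 2077: Jan 1 is Friday, common year.
2076: Jan 1 Wednesday, leap
2075: Jan 1 Tuesday, common
2074: Jan 1 Monday, common
2073: Jan 1 Sunday, common
2072: Jan 1 Friday, leap
2071: Jan 1 Thursday, common
2070: Jan 1 Wednesday, common
2069: Jan 1 Tuesday, common
2068: Jan 1 Sunday, leap
2067: Jan 1 Saturday, common
2066: Jan 1 Friday, common
2066 matches on both conditions.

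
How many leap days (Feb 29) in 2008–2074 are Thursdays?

Leap years in 2008–2074: 17 of them.
Feb 29 weekday advances by 5 (mod 7) from one leap year to the next four years later (or differs when a century non-leap intervenes).
Leap-day weekdays: 2008:Fri 2012:Wed 2016:Mon 2020:Sat 2024:Thu✓ 2028:Tue 2032:Sun 2036:Fri 2040:Wed 2044:Mon 2048:Sat 2052:Thu✓ 2056:Tue 2060:Sun 2064:Fri 2068:Wed 2072:Mon
Thursday: 2024, 2052 → 2.

2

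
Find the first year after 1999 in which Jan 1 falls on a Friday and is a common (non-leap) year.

Jan 1 advances by 2 weekdays after a leap year and by 1 after a common year.
1999: Jan 1 is Friday.
2000: Saturday (leap)
2001: Monday
2002: Tuesday
2003: Wednesday
2004: Thursday (leap)
2005: Saturday
2006: Sunday
2007: Monday
2008: Tuesday (leap)
2009: Thursday
2010: Friday
2010 begins on a Friday and is a common year.

2010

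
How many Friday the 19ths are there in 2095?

1

Check the 19th of each month of 2095: Jan 19: Wed, Feb 19: Sat, Mar 19: Sat, Apr 19: Tue, May 19: Thu, Jun 19: Sun, Jul 19: Tue, Aug 19: Fri, Sep 19: Mon, Oct 19: Wed, Nov 19: Sat, Dec 19: Mon.
Friday occurs in August — 1 month.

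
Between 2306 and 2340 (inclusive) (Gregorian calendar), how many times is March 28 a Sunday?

5

Track March 28's weekday year by year (advancing +1, or +2 across a Feb 29):
  2306: Wed  2307: Thu (+1)  2308: Sat (+2)  2309: Sun (+1) ✓  2310: Mon (+1)
  2311: Tue (+1)  2312: Thu (+2)  2313: Fri (+1)  2314: Sat (+1)  2315: Sun (+1) ✓
  2316: Tue (+2)  2317: Wed (+1)  2318: Thu (+1)  2319: Fri (+1)  … (7 more years) …
  2327: Mon (+1)  2328: Wed (+2)  2329: Thu (+1)  2330: Fri (+1)  2331: Sat (+1)
  2332: Mon (+2)  2333: Tue (+1)  2334: Wed (+1)  2335: Thu (+1)  2336: Sat (+2)
  2337: Sun (+1) ✓  2338: Mon (+1)  2339: Tue (+1)  2340: Thu (+2)
Sunday years: 2309, 2315, 2320, 2326, 2337 — 5 in total.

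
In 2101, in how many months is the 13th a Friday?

Check the 13th of each month of 2101: Jan 13: Thu, Feb 13: Sun, Mar 13: Sun, Apr 13: Wed, May 13: Fri, Jun 13: Mon, Jul 13: Wed, Aug 13: Sat, Sep 13: Tue, Oct 13: Thu, Nov 13: Sun, Dec 13: Tue.
Friday occurs in May — 1 month.

1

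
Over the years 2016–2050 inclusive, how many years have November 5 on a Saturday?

Track November 5's weekday year by year (advancing +1, or +2 across a Feb 29):
  2016: Sat ✓  2017: Sun (+1)  2018: Mon (+1)  2019: Tue (+1)  2020: Thu (+2)
  2021: Fri (+1)  2022: Sat (+1) ✓  2023: Sun (+1)  2024: Tue (+2)  2025: Wed (+1)
  2026: Thu (+1)  2027: Fri (+1)  2028: Sun (+2)  2029: Mon (+1)  … (7 more years) …
  2037: Thu (+1)  2038: Fri (+1)  2039: Sat (+1) ✓  2040: Mon (+2)  2041: Tue (+1)
  2042: Wed (+1)  2043: Thu (+1)  2044: Sat (+2) ✓  2045: Sun (+1)  2046: Mon (+1)
  2047: Tue (+1)  2048: Thu (+2)  2049: Fri (+1)  2050: Sat (+1) ✓
Saturday years: 2016, 2022, 2033, 2039, 2044, 2050 — 6 in total.

6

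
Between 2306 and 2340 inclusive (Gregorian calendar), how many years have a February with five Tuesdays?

1

February has 28 days (29 in leap years); it has five Tuesdays when Tuesday falls among the first (month-length − 28) days — i.e. when February 1 is Tuesday in a leap year (never in a common year).
February 1 by year: 2306:Thu 2307:Fri 2308:Sat 2309:Mon 2310:Tue 2311:Wed 2312:Thu 2313:Sat 2314:Sun 2315:Mon 2316:Tue✓ 2317:Thu 2318:Fri 2319:Sat 2320:Sun …(5 more)… 2326:Mon 2327:Tue 2328:Wed 2329:Fri 2330:Sat 2331:Sun 2332:Mon 2333:Wed 2334:Thu 2335:Fri 2336:Sat 2337:Mon 2338:Tue 2339:Wed 2340:Thu
Years with five Tuesdays: 2316 → 1.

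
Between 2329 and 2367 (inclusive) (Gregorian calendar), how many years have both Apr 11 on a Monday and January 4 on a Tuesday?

4

Check each year's weekday for Apr 11 and January 4:
  2329: Thu/Fri  2330: Fri/Sat  2331: Sat/Sun  2332: Mon/Mon  2333: Tue/Wed  2334: Wed/Thu  2335: Thu/Fri  2336: Sat/Sat  2337: Sun/Mon  2338: Mon/Tue ✓  2339: Tue/Wed  2340: Thu/Thu  2341: Fri/Sat  2342: Sat/Sun  …(11 more)…  2354: Sun/Mon  2355: Mon/Tue ✓  2356: Wed/Wed  2357: Thu/Fri  2358: Fri/Sat  2359: Sat/Sun  2360: Mon/Mon  2361: Tue/Wed  2362: Wed/Thu  2363: Thu/Fri  2364: Sat/Sat  2365: Sun/Mon  2366: Mon/Tue ✓  2367: Tue/Wed
Both conditions hold in: 2338, 2349, 2355, 2366 — 4.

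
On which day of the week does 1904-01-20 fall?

January 1, 1904 is a Friday.
January 20 is day 20 of the year, i.e. 19 days after Jan 1.
19 mod 7 = 5, so advance 5 weekdays from Friday: Wednesday.

Wednesday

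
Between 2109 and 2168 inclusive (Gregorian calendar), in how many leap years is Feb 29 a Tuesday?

Leap years in 2109–2168: 15 of them.
Feb 29 weekday advances by 5 (mod 7) from one leap year to the next four years later (or differs when a century non-leap intervenes).
Leap-day weekdays: 2112:Mon 2116:Sat 2120:Thu 2124:Tue✓ 2128:Sun 2132:Fri 2136:Wed 2140:Mon 2144:Sat 2148:Thu 2152:Tue✓ 2156:Sun 2160:Fri 2164:Wed 2168:Mon
Tuesday: 2124, 2152 → 2.

2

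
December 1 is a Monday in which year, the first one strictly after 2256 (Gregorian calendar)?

From one year to the next, a fixed date's weekday advances by 1, or by 2 when a Feb 29 lies between the two dates.
2256: December 1 is Monday.
2257: Tuesday (+1)
2258: Wednesday (+1)
2259: Thursday (+1)
2260: Saturday (+2)
2261: Sunday (+1)
2262: Monday (+1)
December 1 falls on a Monday in 2262.

2262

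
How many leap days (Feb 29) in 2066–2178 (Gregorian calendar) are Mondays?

4

Leap years in 2066–2178: 27 of them.
Feb 29 weekday advances by 5 (mod 7) from one leap year to the next four years later (or differs when a century non-leap intervenes).
Leap-day weekdays: 2068:Wed 2072:Mon✓ 2076:Sat 2080:Thu 2084:Tue 2088:Sun 2092:Fri 2096:Wed 2104:Fri 2108:Wed 2112:Mon✓ 2116:Sat 2120:Thu 2124:Tue 2128:Sun 2132:Fri 2136:Wed 2140:Mon✓ 2144:Sat 2148:Thu 2152:Tue 2156:Sun 2160:Fri 2164:Wed 2168:Mon✓ 2172:Sat 2176:Thu
Monday: 2072, 2112, 2140, 2168 → 4.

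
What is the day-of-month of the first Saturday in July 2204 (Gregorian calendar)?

July 1, 2204 is a Sunday, so the first Saturday is the 7th.
The first Saturday is 7 + 0 = 7.

7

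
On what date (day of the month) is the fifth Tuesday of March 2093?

31

March 1, 2093 is a Sunday, so the first Tuesday is the 3rd.
The fifth Tuesday is 3 + 28 = 31.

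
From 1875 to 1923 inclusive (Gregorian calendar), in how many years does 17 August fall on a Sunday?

6

Track 17 August's weekday year by year (advancing +1, or +2 across a Feb 29):
  1875: Tue  1876: Thu (+2)  1877: Fri (+1)  1878: Sat (+1)  1879: Sun (+1) ✓
  1880: Tue (+2)  1881: Wed (+1)  1882: Thu (+1)  1883: Fri (+1)  1884: Sun (+2) ✓
  1885: Mon (+1)  1886: Tue (+1)  1887: Wed (+1)  1888: Fri (+2)  … (21 more years) …
  1910: Wed (+1)  1911: Thu (+1)  1912: Sat (+2)  1913: Sun (+1) ✓  1914: Mon (+1)
  1915: Tue (+1)  1916: Thu (+2)  1917: Fri (+1)  1918: Sat (+1)  1919: Sun (+1) ✓
  1920: Tue (+2)  1921: Wed (+1)  1922: Thu (+1)  1923: Fri (+1)
Sunday years: 1879, 1884, 1890, 1902, 1913, 1919 — 6 in total.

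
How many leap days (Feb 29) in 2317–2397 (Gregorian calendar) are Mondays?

Leap years in 2317–2397: 20 of them.
Feb 29 weekday advances by 5 (mod 7) from one leap year to the next four years later (or differs when a century non-leap intervenes).
Leap-day weekdays: 2320:Sun 2324:Fri 2328:Wed 2332:Mon✓ 2336:Sat 2340:Thu 2344:Tue 2348:Sun 2352:Fri 2356:Wed 2360:Mon✓ 2364:Sat 2368:Thu 2372:Tue 2376:Sun 2380:Fri 2384:Wed 2388:Mon✓ 2392:Sat 2396:Thu
Monday: 2332, 2360, 2388 → 3.

3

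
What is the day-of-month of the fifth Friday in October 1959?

October 1, 1959 is a Thursday, so the first Friday is the 2nd.
The fifth Friday is 2 + 28 = 30.

30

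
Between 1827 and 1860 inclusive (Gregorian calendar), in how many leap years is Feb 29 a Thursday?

Leap years in 1827–1860: 9 of them.
Feb 29 weekday advances by 5 (mod 7) from one leap year to the next four years later (or differs when a century non-leap intervenes).
Leap-day weekdays: 1828:Fri 1832:Wed 1836:Mon 1840:Sat 1844:Thu✓ 1848:Tue 1852:Sun 1856:Fri 1860:Wed
Thursday: 1844 → 1.

1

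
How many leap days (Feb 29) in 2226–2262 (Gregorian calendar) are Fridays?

Leap years in 2226–2262: 9 of them.
Feb 29 weekday advances by 5 (mod 7) from one leap year to the next four years later (or differs when a century non-leap intervenes).
Leap-day weekdays: 2228:Fri✓ 2232:Wed 2236:Mon 2240:Sat 2244:Thu 2248:Tue 2252:Sun 2256:Fri✓ 2260:Wed
Friday: 2228, 2256 → 2.

2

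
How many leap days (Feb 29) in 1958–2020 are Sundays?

Leap years in 1958–2020: 16 of them.
Feb 29 weekday advances by 5 (mod 7) from one leap year to the next four years later (or differs when a century non-leap intervenes).
Leap-day weekdays: 1960:Mon 1964:Sat 1968:Thu 1972:Tue 1976:Sun✓ 1980:Fri 1984:Wed 1988:Mon 1992:Sat 1996:Thu 2000:Tue 2004:Sun✓ 2008:Fri 2012:Wed 2016:Mon 2020:Sat
Sunday: 1976, 2004 → 2.

2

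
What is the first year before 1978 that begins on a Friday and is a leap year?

1960

Jan 1 advances by 2 weekdays after a leap year and by 1 after a common year.
1978: Jan 1 is Sunday.
1977: Saturday
1976: Thursday (leap)
1975: Wednesday
1974: Tuesday
1973: Monday
1972: Saturday (leap)
1971: Friday
1970: Thursday
1969: Wednesday
1968: Monday (leap)
1967: Sunday
1966: Saturday
1965: Friday
1964: Wednesday (leap)
1963: Tuesday
1962: Monday
1961: Sunday
1960: Friday (leap)
1960 begins on a Friday and is a leap year.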